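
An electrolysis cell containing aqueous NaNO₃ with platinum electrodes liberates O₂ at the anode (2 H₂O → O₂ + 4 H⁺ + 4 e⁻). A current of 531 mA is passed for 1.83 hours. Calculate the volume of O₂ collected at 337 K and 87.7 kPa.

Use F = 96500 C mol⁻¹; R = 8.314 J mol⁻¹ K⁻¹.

Q = I·t = 0.5310 A × 6588.0 s = 3498 C.
n(e⁻) = Q/F = 3498 / 96500 = 0.03625 mol.
4 electrons are transferred per O₂ molecule, so n(O₂) = 0.03625 / 4 = 0.009063 mol.
V = nRT/P = (0.009063 × 8.314 × 337) / (87.7 × 10³ Pa) = 2.90 × 10⁻⁴ m³ = 0.290 L.

0.290 L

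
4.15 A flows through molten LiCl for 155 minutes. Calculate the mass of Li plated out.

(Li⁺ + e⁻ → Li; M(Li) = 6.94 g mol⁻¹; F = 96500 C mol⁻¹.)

2.78 g

Q = I·t = 4.150 A × 9300.0 s = 38600 C.
n(e⁻) = Q/F = 38600 / 96500 = 0.3999 mol.
Li⁺ + e⁻ → Li, so n(Li) = n(e⁻)/1 = 0.3999 mol.
m = n·M = 0.3999 × 6.94 = 2.78 g.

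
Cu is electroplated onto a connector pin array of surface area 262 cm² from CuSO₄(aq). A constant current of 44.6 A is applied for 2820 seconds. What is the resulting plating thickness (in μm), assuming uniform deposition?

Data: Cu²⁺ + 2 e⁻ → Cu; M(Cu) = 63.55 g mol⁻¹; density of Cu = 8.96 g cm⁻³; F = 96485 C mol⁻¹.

176 μm

Q = I·t = 44.60 × 2820.0 = 125800 C; n(e⁻) = 1.304 mol.
n(Cu) = n(e⁻)/2 = 0.6518 mol, so m = 0.6518 × 63.55 = 41.42 g.
Volume = m/ρ = 41.42 / 8.96 = 4.623 cm³.
Thickness = V/A = 4.623 / 262 = 0.0176 cm = 176 μm.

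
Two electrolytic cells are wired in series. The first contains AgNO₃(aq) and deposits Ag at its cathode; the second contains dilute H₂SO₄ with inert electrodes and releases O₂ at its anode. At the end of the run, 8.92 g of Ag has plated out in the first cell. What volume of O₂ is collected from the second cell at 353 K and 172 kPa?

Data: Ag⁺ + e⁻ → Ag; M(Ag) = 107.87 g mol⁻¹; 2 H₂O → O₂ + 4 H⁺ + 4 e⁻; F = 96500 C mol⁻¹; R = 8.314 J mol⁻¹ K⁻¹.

n(Ag) = 8.92 / 107.87 = 0.08269 mol, so n(e⁻) = 1 × 0.08269 = 0.08269 mol.
The cells are in series, so the same 0.08269 mol of electrons passes through the second cell.
2 H₂O → O₂ + 4 H⁺ + 4 e⁻ — 4 mol e⁻ per mol O₂, so n(O₂) = 0.08269/4 = 0.02067 mol.
V = nRT/P = (0.02067 × 8.314 × 353) / (172 × 10³) = 3.53 × 10⁻⁴ m³ = 0.353 L.

0.353 L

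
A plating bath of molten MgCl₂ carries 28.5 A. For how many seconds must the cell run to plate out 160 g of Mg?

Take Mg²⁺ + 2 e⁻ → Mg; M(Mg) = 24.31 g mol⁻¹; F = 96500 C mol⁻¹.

44600 s

n(Mg) = m/M = 160 / 24.31 = 6.582 mol.
Each Mg atom requires 2 electrons, so n(e⁻) = 2 × 6.582 = 13.16 mol.
Q = n(e⁻)·F = 13.16 × 96500 = 1270000 C.
t = Q/I = 1270000 / 28.50 A = 44570 s.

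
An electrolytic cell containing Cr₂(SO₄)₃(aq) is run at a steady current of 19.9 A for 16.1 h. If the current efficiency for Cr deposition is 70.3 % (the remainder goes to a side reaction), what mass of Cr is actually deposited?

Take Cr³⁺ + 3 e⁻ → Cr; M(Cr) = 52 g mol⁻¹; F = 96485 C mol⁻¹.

146 g

Q = I·t = 19.90 × 57960 = 1153000 C.
n(e⁻) = 1153000/96485 = 11.95 mol; theoretically n(Cr) = 11.95/3 = 3.985 mol, m_theo = 207.2 g.
At 70.3 % efficiency, m_actual = 0.703 × 207.2 = 146 g.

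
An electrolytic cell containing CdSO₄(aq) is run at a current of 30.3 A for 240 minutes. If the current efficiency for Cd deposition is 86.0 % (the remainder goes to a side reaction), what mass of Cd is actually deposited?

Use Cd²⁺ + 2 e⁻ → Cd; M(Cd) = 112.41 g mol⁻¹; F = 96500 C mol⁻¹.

Q = I·t = 30.30 × 14400 = 436300 C.
n(e⁻) = 436300/96500 = 4.521 mol; theoretically n(Cd) = 4.521/2 = 2.261 mol, m_theo = 254.1 g.
At 86.0 % efficiency, m_actual = 0.860 × 254.1 = 219 g.

219 g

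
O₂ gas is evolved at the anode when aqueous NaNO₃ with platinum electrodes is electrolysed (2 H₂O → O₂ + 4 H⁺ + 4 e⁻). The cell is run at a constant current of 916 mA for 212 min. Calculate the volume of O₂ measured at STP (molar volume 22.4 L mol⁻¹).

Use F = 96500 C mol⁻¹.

0.676 L

Q = I·t = 0.9160 A × 12720 s = 11650 C.
n(e⁻) = Q/F = 11650 / 96500 = 0.1207 mol.
4 electrons are transferred per O₂ molecule, so n(O₂) = 0.1207 / 4 = 0.03019 mol.
V = n × V_m = 0.03019 × 22.4 = 0.676 L.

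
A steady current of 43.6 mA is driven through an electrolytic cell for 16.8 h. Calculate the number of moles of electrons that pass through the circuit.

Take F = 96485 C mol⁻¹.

Q = I·t = 0.04360 A × 60480 s = 2637 C.
n(e⁻) = Q/F = 2637 / 96485 = 0.0273 mol.

0.0273 mol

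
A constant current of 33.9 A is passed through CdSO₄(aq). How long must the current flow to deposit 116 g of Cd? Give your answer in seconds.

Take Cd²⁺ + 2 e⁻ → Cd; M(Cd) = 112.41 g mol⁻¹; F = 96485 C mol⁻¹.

5870 s

n(Cd) = m/M = 116 / 112.41 = 1.032 mol.
Each Cd atom requires 2 electrons, so n(e⁻) = 2 × 1.032 = 2.064 mol.
Q = n(e⁻)·F = 2.064 × 96485 = 199100 C.
t = Q/I = 199100 / 33.90 A = 5874 s.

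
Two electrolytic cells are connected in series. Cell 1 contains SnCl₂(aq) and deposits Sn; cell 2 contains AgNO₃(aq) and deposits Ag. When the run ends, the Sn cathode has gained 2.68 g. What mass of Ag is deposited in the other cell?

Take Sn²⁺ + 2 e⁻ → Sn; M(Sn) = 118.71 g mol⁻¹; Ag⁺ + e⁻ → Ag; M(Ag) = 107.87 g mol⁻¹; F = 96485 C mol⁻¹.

n(Sn) = 2.68 / 118.71 = 0.02258 mol.
Since Sn²⁺ + 2 e⁻ → Sn, n(e⁻) passed = 2 × 0.02258 = 0.04515 mol.
Cells in series carry the same charge, so the same 0.04515 mol of electrons passes through cell 2.
Ag⁺ + e⁻ → Ag, so n(Ag) = 0.04515 / 1 = 0.04515 mol.
m(Ag) = 0.04515 × 107.87 = 4.87 g.

4.87 g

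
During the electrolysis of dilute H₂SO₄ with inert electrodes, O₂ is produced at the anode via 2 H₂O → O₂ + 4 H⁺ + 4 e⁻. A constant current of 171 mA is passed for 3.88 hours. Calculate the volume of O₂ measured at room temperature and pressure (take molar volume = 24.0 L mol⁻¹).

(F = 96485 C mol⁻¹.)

0.149 L

Q = I·t = 0.1710 A × 13968 s = 2389 C.
n(e⁻) = Q/F = 2389 / 96485 = 0.02476 mol.
4 electrons are transferred per O₂ molecule, so n(O₂) = 0.02476 / 4 = 0.006189 mol.
V = n × V_m = 0.006189 × 24.0 = 0.149 L.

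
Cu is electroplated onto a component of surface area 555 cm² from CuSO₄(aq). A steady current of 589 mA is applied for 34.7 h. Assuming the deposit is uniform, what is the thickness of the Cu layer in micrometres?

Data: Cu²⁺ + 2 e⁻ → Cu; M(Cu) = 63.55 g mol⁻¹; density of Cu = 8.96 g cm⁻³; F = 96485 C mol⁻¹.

Q = I·t = 0.5890 × 124920 = 73580 C; n(e⁻) = 0.7626 mol.
n(Cu) = n(e⁻)/2 = 0.3813 mol, so m = 0.3813 × 63.55 = 24.23 g.
Volume = m/ρ = 24.23 / 8.96 = 2.704 cm³.
Thickness = V/A = 2.704 / 555 = 0.00487 cm = 48.7 μm.

48.7 μm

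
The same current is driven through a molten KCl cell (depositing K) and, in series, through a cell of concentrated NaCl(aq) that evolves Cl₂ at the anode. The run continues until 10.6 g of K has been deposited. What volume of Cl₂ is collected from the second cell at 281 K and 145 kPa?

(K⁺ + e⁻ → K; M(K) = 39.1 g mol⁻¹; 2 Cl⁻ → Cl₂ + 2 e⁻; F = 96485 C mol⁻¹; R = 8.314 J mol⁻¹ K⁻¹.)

n(K) = 10.6 / 39.1 = 0.2711 mol, so n(e⁻) = 1 × 0.2711 = 0.2711 mol.
The cells are in series, so the same 0.2711 mol of electrons passes through the second cell.
2 Cl⁻ → Cl₂ + 2 e⁻ — 2 mol e⁻ per mol Cl₂, so n(Cl₂) = 0.2711/2 = 0.1355 mol.
V = nRT/P = (0.1355 × 8.314 × 281) / (145 × 10³) = 0.00218 m³ = 2.18 L.

2.18 L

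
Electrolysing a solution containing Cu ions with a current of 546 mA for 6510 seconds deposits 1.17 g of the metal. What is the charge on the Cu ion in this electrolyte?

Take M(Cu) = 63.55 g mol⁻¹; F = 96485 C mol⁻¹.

+2

Q = I·t = 0.5460 A × 6510.0 s = 3554 C, so n(e⁻) = 3554/96485 = 0.03684 mol.
n(Cu) deposited = 1.17 / 63.55 = 0.01841 mol.
Electrons per atom = n(e⁻)/n(Cu) = 0.03684 / 0.01841 = 2.00 ≈ 2, so the ion is Cu²⁺.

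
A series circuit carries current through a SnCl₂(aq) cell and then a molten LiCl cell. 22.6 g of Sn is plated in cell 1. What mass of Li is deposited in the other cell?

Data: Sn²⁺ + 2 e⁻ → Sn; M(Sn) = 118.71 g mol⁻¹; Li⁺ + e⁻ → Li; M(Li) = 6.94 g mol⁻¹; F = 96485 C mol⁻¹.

2.64 g

n(Sn) = 22.6 / 118.71 = 0.1904 mol.
Since Sn²⁺ + 2 e⁻ → Sn, n(e⁻) passed = 2 × 0.1904 = 0.3808 mol.
Cells in series carry the same charge, so the same 0.3808 mol of electrons passes through cell 2.
Li⁺ + e⁻ → Li, so n(Li) = 0.3808 / 1 = 0.3808 mol.
m(Li) = 0.3808 × 6.94 = 2.64 g.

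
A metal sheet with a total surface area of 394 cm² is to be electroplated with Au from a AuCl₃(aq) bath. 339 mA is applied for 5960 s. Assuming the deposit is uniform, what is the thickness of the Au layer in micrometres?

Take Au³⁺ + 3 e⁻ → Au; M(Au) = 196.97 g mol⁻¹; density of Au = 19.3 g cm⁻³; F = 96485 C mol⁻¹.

Q = I·t = 0.3390 × 5960.0 = 2020 C; n(e⁻) = 0.02094 mol.
n(Au) = n(e⁻)/3 = 0.006980 mol, so m = 0.006980 × 196.97 = 1.375 g.
Volume = m/ρ = 1.375 / 19.3 = 0.07124 cm³.
Thickness = V/A = 0.07124 / 394 = 1.81 × 10⁻⁴ cm = 1.81 μm.

1.81 μm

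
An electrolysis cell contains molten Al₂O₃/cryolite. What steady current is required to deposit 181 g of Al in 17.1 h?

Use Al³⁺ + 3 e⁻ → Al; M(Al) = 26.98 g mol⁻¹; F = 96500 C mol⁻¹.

n(Al) = 181 / 26.98 = 6.709 mol.
n(e⁻) = 3 × 6.709 = 20.13 mol.
Q = n(e⁻)·F = 20.13 × 96500 = 1942000 C.
I = Q/t = 1942000 / 61560 s = 31.5 A.

31.5 A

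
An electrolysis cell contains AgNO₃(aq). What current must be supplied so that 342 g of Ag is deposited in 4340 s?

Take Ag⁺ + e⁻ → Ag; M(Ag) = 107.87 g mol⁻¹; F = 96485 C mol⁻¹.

70.5 A

n(Ag) = 342 / 107.87 = 3.170 mol.
n(e⁻) = 1 × 3.170 = 3.170 mol.
Q = n(e⁻)·F = 3.170 × 96485 = 305900 C.
I = Q/t = 305900 / 4340.0 s = 70.5 A.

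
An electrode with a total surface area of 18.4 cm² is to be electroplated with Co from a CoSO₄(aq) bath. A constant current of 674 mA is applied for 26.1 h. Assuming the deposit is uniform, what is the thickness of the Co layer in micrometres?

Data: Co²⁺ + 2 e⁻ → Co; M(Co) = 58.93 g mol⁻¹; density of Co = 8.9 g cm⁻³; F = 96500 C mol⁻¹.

1180 μm

Q = I·t = 0.6740 × 93960 = 63330 C; n(e⁻) = 0.6563 mol.
n(Co) = n(e⁻)/2 = 0.3281 mol, so m = 0.3281 × 58.93 = 19.34 g.
Volume = m/ρ = 19.34 / 8.9 = 2.173 cm³.
Thickness = V/A = 2.173 / 18.4 = 0.118 cm = 1180 μm.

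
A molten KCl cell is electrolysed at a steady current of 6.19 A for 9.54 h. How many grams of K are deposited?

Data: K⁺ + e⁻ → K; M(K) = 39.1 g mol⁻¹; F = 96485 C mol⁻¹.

Q = I·t = 6.190 A × 34344 s = 212600 C.
n(e⁻) = Q/F = 212600 / 96485 = 2.203 mol.
K⁺ + e⁻ → K, so n(K) = n(e⁻)/1 = 2.203 mol.
m = n·M = 2.203 × 39.1 = 86.2 g.

86.2 g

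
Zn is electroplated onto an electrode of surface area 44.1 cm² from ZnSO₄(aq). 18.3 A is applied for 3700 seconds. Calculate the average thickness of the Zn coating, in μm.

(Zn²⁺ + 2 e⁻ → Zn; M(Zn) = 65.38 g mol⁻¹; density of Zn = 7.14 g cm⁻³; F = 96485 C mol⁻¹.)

729 μm

Q = I·t = 18.30 × 3700.0 = 67710 C; n(e⁻) = 0.7018 mol.
n(Zn) = n(e⁻)/2 = 0.3509 mol, so m = 0.3509 × 65.38 = 22.94 g.
Volume = m/ρ = 22.94 / 7.14 = 3.213 cm³.
Thickness = V/A = 3.213 / 44.1 = 0.0729 cm = 729 μm.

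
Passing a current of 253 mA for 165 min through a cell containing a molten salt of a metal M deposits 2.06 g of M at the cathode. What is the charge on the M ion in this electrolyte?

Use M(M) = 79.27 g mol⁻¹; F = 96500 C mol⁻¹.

+1

Q = I·t = 0.2530 A × 9900.0 s = 2505 C, so n(e⁻) = 2505/96500 = 0.02596 mol.
n(M) deposited = 2.06 / 79.27 = 0.02599 mol.
Electrons per atom = n(e⁻)/n(M) = 0.02596 / 0.02599 = 0.999 ≈ 1, so the ion is M⁺.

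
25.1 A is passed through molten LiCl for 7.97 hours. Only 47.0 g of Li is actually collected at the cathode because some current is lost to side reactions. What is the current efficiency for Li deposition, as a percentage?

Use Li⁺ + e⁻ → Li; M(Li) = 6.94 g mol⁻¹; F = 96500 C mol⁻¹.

90.7 %

Q = I·t = 25.10 × 28692 = 720200 C; n(e⁻) = 720200/96500 = 7.463 mol.
Theoretical n(Li) = n(e⁻)/1 = 7.463 mol, i.e. m_theo = 7.463 × 6.94 = 51.79 g.
Efficiency = m_actual / m_theo = 47.0 / 51.79 = 90.7 %.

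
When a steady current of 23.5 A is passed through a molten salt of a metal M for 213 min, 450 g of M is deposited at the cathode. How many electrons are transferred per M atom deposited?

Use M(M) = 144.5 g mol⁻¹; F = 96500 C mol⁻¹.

Q = I·t = 23.50 A × 12780 s = 300300 C, so n(e⁻) = 300300/96500 = 3.112 mol.
n(M) deposited = 450 / 144.5 = 3.114 mol.
Electrons per atom = n(e⁻)/n(M) = 3.112 / 3.114 = 0.999 ≈ 1, so the ion is M⁺.

1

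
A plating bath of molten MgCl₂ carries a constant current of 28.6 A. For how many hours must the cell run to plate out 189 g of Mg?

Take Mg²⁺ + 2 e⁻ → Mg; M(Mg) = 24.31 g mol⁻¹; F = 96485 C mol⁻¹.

n(Mg) = m/M = 189 / 24.31 = 7.775 mol.
Each Mg atom requires 2 electrons, so n(e⁻) = 2 × 7.775 = 15.55 mol.
Q = n(e⁻)·F = 15.55 × 96485 = 1500000 C.
t = Q/I = 1500000 / 28.60 A = 52460 s = 14.6 h.

14.6 h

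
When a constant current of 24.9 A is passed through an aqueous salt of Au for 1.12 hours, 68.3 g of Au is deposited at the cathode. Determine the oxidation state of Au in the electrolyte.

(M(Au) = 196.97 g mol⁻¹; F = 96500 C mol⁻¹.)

+3

Q = I·t = 24.90 A × 4032.0 s = 100400 C, so n(e⁻) = 100400/96500 = 1.040 mol.
n(Au) deposited = 68.3 / 196.97 = 0.3468 mol.
Electrons per atom = n(e⁻)/n(Au) = 1.040 / 0.3468 = 3.00 ≈ 3, so the ion is Au³⁺.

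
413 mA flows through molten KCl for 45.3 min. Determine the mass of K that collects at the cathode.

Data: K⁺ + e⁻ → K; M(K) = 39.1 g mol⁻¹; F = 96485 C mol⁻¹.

Q = I·t = 0.4130 A × 2718.0 s = 1123 C.
n(e⁻) = Q/F = 1123 / 96485 = 0.01163 mol.
K⁺ + e⁻ → K, so n(K) = n(e⁻)/1 = 0.01163 mol.
m = n·M = 0.01163 × 39.1 = 0.455 g.

0.455 g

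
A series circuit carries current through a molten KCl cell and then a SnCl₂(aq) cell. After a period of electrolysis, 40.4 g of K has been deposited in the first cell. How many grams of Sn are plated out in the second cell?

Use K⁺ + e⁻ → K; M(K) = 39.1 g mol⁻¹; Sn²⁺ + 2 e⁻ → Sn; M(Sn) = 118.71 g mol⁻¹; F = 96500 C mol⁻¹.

61.3 g

n(K) = 40.4 / 39.1 = 1.033 mol.
Since K⁺ + e⁻ → K, n(e⁻) passed = 1 × 1.033 = 1.033 mol.
Cells in series carry the same charge, so the same 1.033 mol of electrons passes through cell 2.
Sn²⁺ + 2 e⁻ → Sn, so n(Sn) = 1.033 / 2 = 0.5166 mol.
m(Sn) = 0.5166 × 118.71 = 61.3 g.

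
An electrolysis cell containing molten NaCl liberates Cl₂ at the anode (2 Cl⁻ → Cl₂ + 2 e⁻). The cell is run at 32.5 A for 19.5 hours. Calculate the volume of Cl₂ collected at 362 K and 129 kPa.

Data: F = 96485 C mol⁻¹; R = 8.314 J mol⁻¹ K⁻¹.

Q = I·t = 32.50 A × 70200 s = 2282000 C.
n(e⁻) = Q/F = 2282000 / 96485 = 23.65 mol.
2 electrons are transferred per Cl₂ molecule, so n(Cl₂) = 23.65 / 2 = 11.82 mol.
V = nRT/P = (11.82 × 8.314 × 362) / (129 × 10³ Pa) = 0.276 m³ = 276 L.

276 L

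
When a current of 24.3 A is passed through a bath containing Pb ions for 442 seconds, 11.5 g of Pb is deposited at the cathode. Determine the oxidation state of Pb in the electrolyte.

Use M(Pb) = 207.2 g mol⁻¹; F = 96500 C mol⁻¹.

Q = I·t = 24.30 A × 442.00 s = 10740 C, so n(e⁻) = 10740/96500 = 0.1113 mol.
n(Pb) deposited = 11.5 / 207.2 = 0.05550 mol.
Electrons per atom = n(e⁻)/n(Pb) = 0.1113 / 0.05550 = 2.01 ≈ 2, so the ion is Pb²⁺.

+2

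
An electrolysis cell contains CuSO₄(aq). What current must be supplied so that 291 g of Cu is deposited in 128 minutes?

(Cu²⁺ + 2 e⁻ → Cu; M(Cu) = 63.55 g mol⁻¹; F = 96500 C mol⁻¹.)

115 A

n(Cu) = 291 / 63.55 = 4.579 mol.
n(e⁻) = 2 × 4.579 = 9.158 mol.
Q = n(e⁻)·F = 9.158 × 96500 = 883800 C.
I = Q/t = 883800 / 7680.0 s = 115 A.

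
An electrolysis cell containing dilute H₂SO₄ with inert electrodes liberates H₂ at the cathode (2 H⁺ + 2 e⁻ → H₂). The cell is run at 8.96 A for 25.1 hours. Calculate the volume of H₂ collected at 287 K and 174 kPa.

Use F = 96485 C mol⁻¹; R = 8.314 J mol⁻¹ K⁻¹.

57.5 L

Q = I·t = 8.960 A × 90360 s = 809600 C.
n(e⁻) = Q/F = 809600 / 96485 = 8.391 mol.
2 electrons are transferred per H₂ molecule, so n(H₂) = 8.391 / 2 = 4.196 mol.
V = nRT/P = (4.196 × 8.314 × 287) / (174 × 10³ Pa) = 0.0575 m³ = 57.5 L.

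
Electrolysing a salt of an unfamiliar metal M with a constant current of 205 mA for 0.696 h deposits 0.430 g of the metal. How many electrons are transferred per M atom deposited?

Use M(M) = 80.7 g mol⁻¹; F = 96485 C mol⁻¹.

Q = I·t = 0.2050 A × 2505.6 s = 513.6 C, so n(e⁻) = 513.6/96485 = 0.005324 mol.
n(M) deposited = 0.430 / 80.7 = 0.005328 mol.
Electrons per atom = n(e⁻)/n(M) = 0.005324 / 0.005328 = 0.999 ≈ 1, so the ion is M⁺.

1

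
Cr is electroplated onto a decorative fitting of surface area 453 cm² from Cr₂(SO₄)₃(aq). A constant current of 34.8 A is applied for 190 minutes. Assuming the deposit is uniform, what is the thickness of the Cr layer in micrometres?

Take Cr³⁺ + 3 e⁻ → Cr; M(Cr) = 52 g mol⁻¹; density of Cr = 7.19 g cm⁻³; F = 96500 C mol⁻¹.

Q = I·t = 34.80 × 11400 = 396700 C; n(e⁻) = 4.111 mol.
n(Cr) = n(e⁻)/3 = 1.370 mol, so m = 1.370 × 52 = 71.26 g.
Volume = m/ρ = 71.26 / 7.19 = 9.911 cm³.
Thickness = V/A = 9.911 / 453 = 0.0219 cm = 219 μm.

219 μm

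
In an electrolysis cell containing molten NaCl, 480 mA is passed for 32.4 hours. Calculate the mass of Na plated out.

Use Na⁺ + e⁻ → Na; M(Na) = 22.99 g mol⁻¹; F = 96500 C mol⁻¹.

13.3 g

Q = I·t = 0.4800 A × 116640 s = 55990 C.
n(e⁻) = Q/F = 55990 / 96500 = 0.5802 mol.
Na⁺ + e⁻ → Na, so n(Na) = n(e⁻)/1 = 0.5802 mol.
m = n·M = 0.5802 × 22.99 = 13.3 g.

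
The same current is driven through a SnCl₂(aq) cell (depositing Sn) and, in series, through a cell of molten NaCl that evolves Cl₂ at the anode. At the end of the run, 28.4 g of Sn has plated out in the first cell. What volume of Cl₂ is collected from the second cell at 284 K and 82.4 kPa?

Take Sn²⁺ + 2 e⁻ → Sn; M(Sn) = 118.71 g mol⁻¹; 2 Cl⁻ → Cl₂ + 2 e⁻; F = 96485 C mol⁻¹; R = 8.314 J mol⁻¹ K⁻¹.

6.86 L

n(Sn) = 28.4 / 118.71 = 0.2392 mol, so n(e⁻) = 2 × 0.2392 = 0.4785 mol.
The cells are in series, so the same 0.4785 mol of electrons passes through the second cell.
2 Cl⁻ → Cl₂ + 2 e⁻ — 2 mol e⁻ per mol Cl₂, so n(Cl₂) = 0.4785/2 = 0.2392 mol.
V = nRT/P = (0.2392 × 8.314 × 284) / (82.4 × 10³) = 0.00686 m³ = 6.86 L.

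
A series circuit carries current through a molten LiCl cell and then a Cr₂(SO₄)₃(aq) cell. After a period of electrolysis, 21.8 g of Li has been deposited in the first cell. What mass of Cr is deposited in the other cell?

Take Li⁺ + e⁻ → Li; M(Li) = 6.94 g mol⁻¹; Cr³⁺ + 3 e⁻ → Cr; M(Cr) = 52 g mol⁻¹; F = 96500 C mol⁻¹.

54.4 g

n(Li) = 21.8 / 6.94 = 3.141 mol.
Since Li⁺ + e⁻ → Li, n(e⁻) passed = 1 × 3.141 = 3.141 mol.
Cells in series carry the same charge, so the same 3.141 mol of electrons passes through cell 2.
Cr³⁺ + 3 e⁻ → Cr, so n(Cr) = 3.141 / 3 = 1.047 mol.
m(Cr) = 1.047 × 52 = 54.4 g.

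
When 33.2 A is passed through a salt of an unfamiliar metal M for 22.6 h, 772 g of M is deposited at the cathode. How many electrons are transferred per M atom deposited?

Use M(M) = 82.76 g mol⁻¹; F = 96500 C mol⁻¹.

Q = I·t = 33.20 A × 81360 s = 2701000 C, so n(e⁻) = 2701000/96500 = 27.99 mol.
n(M) deposited = 772 / 82.76 = 9.328 mol.
Electrons per atom = n(e⁻)/n(M) = 27.99 / 9.328 = 3.00 ≈ 3, so the ion is M³⁺.

3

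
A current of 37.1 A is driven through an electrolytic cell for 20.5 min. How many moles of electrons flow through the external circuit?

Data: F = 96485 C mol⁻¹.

Q = I·t = 37.10 A × 1230.0 s = 45630 C.
n(e⁻) = Q/F = 45630 / 96485 = 0.473 mol.

0.473 mol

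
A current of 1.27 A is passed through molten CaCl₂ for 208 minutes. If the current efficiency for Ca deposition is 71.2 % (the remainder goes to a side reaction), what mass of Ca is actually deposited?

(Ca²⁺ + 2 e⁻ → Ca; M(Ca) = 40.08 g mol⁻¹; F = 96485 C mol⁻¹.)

Q = I·t = 1.270 × 12480 = 15850 C.
n(e⁻) = 15850/96485 = 0.1643 mol; theoretically n(Ca) = 0.1643/2 = 0.08214 mol, m_theo = 3.292 g.
At 71.2 % efficiency, m_actual = 0.712 × 3.292 = 2.34 g.

2.34 g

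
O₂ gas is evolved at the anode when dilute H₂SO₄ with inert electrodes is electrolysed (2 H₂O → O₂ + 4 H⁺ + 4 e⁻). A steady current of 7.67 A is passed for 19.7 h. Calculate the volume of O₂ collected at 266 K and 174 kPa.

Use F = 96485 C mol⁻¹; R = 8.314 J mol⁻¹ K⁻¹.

17.9 L

Q = I·t = 7.670 A × 70920 s = 544000 C.
n(e⁻) = Q/F = 544000 / 96485 = 5.638 mol.
4 electrons are transferred per O₂ molecule, so n(O₂) = 5.638 / 4 = 1.409 mol.
V = nRT/P = (1.409 × 8.314 × 266) / (174 × 10³ Pa) = 0.0179 m³ = 17.9 L.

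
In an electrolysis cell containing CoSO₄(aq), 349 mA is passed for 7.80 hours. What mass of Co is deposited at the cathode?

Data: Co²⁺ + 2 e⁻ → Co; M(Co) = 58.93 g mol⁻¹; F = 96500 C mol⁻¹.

2.99 g

Q = I·t = 0.3490 A × 28080 s = 9800 C.
n(e⁻) = Q/F = 9800 / 96500 = 0.1016 mol.
Co²⁺ + 2 e⁻ → Co, so n(Co) = n(e⁻)/2 = 0.05078 mol.
m = n·M = 0.05078 × 58.93 = 2.99 g.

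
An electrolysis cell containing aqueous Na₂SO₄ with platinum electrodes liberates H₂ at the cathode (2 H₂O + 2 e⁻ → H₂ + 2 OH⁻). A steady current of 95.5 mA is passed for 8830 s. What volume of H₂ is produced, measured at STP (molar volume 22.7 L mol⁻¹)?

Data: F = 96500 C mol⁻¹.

Q = I·t = 0.09550 A × 8830.0 s = 843.3 C.
n(e⁻) = Q/F = 843.3 / 96500 = 0.008738 mol.
2 electrons are transferred per H₂ molecule, so n(H₂) = 0.008738 / 2 = 0.004369 mol.
V = n × V_m = 0.004369 × 22.7 = 0.0992 L.

0.0992 L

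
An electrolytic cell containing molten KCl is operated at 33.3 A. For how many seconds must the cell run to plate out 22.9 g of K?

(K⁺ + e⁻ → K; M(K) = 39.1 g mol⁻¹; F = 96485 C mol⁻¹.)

n(K) = m/M = 22.9 / 39.1 = 0.5857 mol.
Each K atom requires 1 electron, so n(e⁻) = 1 × 0.5857 = 0.5857 mol.
Q = n(e⁻)·F = 0.5857 × 96485 = 56510 C.
t = Q/I = 56510 / 33.30 A = 1697 s.

1700 s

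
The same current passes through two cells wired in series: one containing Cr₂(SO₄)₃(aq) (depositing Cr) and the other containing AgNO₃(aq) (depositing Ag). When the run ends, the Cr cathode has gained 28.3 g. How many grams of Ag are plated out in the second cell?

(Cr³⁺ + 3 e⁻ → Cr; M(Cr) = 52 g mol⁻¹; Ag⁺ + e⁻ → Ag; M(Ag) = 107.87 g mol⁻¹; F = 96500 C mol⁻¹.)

176 g

n(Cr) = 28.3 / 52 = 0.5442 mol.
Since Cr³⁺ + 3 e⁻ → Cr, n(e⁻) passed = 3 × 0.5442 = 1.633 mol.
Cells in series carry the same charge, so the same 1.633 mol of electrons passes through cell 2.
Ag⁺ + e⁻ → Ag, so n(Ag) = 1.633 / 1 = 1.633 mol.
m(Ag) = 1.633 × 107.87 = 176 g.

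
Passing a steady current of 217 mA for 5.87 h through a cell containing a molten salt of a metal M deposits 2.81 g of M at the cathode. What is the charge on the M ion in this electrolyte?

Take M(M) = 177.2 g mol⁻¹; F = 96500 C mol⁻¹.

+3

Q = I·t = 0.2170 A × 21132 s = 4586 C, so n(e⁻) = 4586/96500 = 0.04752 mol.
n(M) deposited = 2.81 / 177.2 = 0.01586 mol.
Electrons per atom = n(e⁻)/n(M) = 0.04752 / 0.01586 = 3.00 ≈ 3, so the ion is M³⁺.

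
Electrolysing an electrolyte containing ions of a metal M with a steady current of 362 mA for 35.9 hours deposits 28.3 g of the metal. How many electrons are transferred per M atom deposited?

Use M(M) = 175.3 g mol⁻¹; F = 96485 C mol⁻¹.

3

Q = I·t = 0.3620 A × 129240 s = 46780 C, so n(e⁻) = 46780/96485 = 0.4849 mol.
n(M) deposited = 28.3 / 175.3 = 0.1614 mol.
Electrons per atom = n(e⁻)/n(M) = 0.4849 / 0.1614 = 3.00 ≈ 3, so the ion is M³⁺.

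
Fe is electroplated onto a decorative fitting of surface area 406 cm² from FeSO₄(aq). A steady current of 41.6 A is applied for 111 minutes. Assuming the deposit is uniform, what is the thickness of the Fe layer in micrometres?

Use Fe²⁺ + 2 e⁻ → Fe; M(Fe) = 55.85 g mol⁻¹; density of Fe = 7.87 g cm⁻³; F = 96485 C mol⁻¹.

251 μm

Q = I·t = 41.60 × 6660.0 = 277100 C; n(e⁻) = 2.871 mol.
n(Fe) = n(e⁻)/2 = 1.436 mol, so m = 1.436 × 55.85 = 80.19 g.
Volume = m/ρ = 80.19 / 7.87 = 10.19 cm³.
Thickness = V/A = 10.19 / 406 = 0.0251 cm = 251 μm.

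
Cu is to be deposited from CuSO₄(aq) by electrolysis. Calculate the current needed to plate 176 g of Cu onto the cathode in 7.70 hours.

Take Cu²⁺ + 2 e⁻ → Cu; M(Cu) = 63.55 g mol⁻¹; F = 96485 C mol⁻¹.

n(Cu) = 176 / 63.55 = 2.769 mol.
n(e⁻) = 2 × 2.769 = 5.539 mol.
Q = n(e⁻)·F = 5.539 × 96485 = 534400 C.
I = Q/t = 534400 / 27720 s = 19.3 A.

19.3 A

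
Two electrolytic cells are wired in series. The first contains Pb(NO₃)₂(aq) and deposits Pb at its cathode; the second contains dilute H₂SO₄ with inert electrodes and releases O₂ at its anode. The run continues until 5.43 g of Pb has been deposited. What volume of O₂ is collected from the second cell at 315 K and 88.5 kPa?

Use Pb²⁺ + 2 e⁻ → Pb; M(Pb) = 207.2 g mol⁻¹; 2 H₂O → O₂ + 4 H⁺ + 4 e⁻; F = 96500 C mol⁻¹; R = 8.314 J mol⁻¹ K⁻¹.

n(Pb) = 5.43 / 207.2 = 0.02621 mol, so n(e⁻) = 2 × 0.02621 = 0.05241 mol.
The cells are in series, so the same 0.05241 mol of electrons passes through the second cell.
2 H₂O → O₂ + 4 H⁺ + 4 e⁻ — 4 mol e⁻ per mol O₂, so n(O₂) = 0.05241/4 = 0.01310 mol.
V = nRT/P = (0.01310 × 8.314 × 315) / (88.5 × 10³) = 3.88 × 10⁻⁴ m³ = 0.388 L.

0.388 L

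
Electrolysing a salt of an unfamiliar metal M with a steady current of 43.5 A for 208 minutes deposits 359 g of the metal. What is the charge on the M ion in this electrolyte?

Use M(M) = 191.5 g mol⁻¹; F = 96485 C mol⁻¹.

Q = I·t = 43.50 A × 12480 s = 542900 C, so n(e⁻) = 542900/96485 = 5.627 mol.
n(M) deposited = 359 / 191.5 = 1.875 mol.
Electrons per atom = n(e⁻)/n(M) = 5.627 / 1.875 = 3.00 ≈ 3, so the ion is M³⁺.

+3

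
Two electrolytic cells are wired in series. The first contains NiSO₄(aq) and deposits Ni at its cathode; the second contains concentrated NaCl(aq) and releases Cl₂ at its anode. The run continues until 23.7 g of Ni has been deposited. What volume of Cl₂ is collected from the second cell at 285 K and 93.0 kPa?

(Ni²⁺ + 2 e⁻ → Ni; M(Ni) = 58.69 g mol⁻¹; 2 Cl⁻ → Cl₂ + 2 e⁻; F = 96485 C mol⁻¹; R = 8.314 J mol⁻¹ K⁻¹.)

n(Ni) = 23.7 / 58.69 = 0.4038 mol, so n(e⁻) = 2 × 0.4038 = 0.8076 mol.
The cells are in series, so the same 0.8076 mol of electrons passes through the second cell.
2 Cl⁻ → Cl₂ + 2 e⁻ — 2 mol e⁻ per mol Cl₂, so n(Cl₂) = 0.8076/2 = 0.4038 mol.
V = nRT/P = (0.4038 × 8.314 × 285) / (93.0 × 10³) = 0.0103 m³ = 10.3 L.

10.3 L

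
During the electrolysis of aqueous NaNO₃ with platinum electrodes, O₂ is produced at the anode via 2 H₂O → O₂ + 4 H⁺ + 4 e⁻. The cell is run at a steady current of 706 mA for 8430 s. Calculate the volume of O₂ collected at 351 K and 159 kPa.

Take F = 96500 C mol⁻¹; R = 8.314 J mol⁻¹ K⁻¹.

Q = I·t = 0.7060 A × 8430.0 s = 5952 C.
n(e⁻) = Q/F = 5952 / 96500 = 0.06167 mol.
4 electrons are transferred per O₂ molecule, so n(O₂) = 0.06167 / 4 = 0.01542 mol.
V = nRT/P = (0.01542 × 8.314 × 351) / (159 × 10³ Pa) = 2.83 × 10⁻⁴ m³ = 0.283 L.

0.283 L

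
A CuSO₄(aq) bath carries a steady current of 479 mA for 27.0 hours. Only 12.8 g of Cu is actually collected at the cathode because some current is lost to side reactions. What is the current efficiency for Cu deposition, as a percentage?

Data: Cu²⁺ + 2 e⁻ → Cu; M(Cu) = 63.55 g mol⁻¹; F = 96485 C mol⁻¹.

Q = I·t = 0.4790 × 97200 = 46560 C; n(e⁻) = 46560/96485 = 0.4825 mol.
Theoretical n(Cu) = n(e⁻)/2 = 0.2413 mol, i.e. m_theo = 0.2413 × 63.55 = 15.33 g.
Efficiency = m_actual / m_theo = 12.8 / 15.33 = 83.5 %.

83.5 %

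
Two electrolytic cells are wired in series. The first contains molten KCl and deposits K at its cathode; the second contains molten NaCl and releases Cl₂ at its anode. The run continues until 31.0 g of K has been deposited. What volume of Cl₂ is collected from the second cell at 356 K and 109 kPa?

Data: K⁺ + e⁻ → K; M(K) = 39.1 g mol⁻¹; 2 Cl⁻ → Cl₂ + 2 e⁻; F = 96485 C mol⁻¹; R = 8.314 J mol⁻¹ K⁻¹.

n(K) = 31.0 / 39.1 = 0.7928 mol, so n(e⁻) = 1 × 0.7928 = 0.7928 mol.
The cells are in series, so the same 0.7928 mol of electrons passes through the second cell.
2 Cl⁻ → Cl₂ + 2 e⁻ — 2 mol e⁻ per mol Cl₂, so n(Cl₂) = 0.7928/2 = 0.3964 mol.
V = nRT/P = (0.3964 × 8.314 × 356) / (109 × 10³) = 0.0108 m³ = 10.8 L.

10.8 L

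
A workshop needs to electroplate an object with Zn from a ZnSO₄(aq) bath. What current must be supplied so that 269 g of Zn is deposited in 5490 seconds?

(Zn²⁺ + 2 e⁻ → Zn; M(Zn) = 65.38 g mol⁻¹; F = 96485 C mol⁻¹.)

145 A

n(Zn) = 269 / 65.38 = 4.114 mol.
n(e⁻) = 2 × 4.114 = 8.229 mol.
Q = n(e⁻)·F = 8.229 × 96485 = 794000 C.
I = Q/t = 794000 / 5490.0 s = 145 A.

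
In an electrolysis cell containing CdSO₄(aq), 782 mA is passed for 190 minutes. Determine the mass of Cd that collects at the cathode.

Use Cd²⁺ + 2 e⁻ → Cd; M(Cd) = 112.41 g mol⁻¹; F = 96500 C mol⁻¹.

Q = I·t = 0.7820 A × 11400 s = 8915 C.
n(e⁻) = Q/F = 8915 / 96500 = 0.09238 mol.
Cd²⁺ + 2 e⁻ → Cd, so n(Cd) = n(e⁻)/2 = 0.04619 mol.
m = n·M = 0.04619 × 112.41 = 5.19 g.

5.19 g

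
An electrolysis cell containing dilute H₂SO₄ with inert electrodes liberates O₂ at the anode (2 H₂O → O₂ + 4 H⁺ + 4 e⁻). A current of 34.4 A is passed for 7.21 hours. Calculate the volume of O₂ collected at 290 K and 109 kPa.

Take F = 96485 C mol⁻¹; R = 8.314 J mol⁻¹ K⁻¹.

Q = I·t = 34.40 A × 25956 s = 892900 C.
n(e⁻) = Q/F = 892900 / 96485 = 9.254 mol.
4 electrons are transferred per O₂ molecule, so n(O₂) = 9.254 / 4 = 2.314 mol.
V = nRT/P = (2.314 × 8.314 × 290) / (109 × 10³ Pa) = 0.0512 m³ = 51.2 L.

51.2 L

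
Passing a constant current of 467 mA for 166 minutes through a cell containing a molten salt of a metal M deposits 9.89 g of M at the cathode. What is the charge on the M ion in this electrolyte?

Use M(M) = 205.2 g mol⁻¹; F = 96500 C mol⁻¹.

Q = I·t = 0.4670 A × 9960.0 s = 4651 C, so n(e⁻) = 4651/96500 = 0.04820 mol.
n(M) deposited = 9.89 / 205.2 = 0.04820 mol.
Electrons per atom = n(e⁻)/n(M) = 0.04820 / 0.04820 = 1.00 ≈ 1, so the ion is M⁺.

+1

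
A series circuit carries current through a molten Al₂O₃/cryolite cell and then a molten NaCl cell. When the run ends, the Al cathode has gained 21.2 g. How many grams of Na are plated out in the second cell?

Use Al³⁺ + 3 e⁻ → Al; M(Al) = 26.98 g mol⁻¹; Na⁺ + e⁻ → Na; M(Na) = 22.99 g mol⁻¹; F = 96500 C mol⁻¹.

n(Al) = 21.2 / 26.98 = 0.7858 mol.
Since Al³⁺ + 3 e⁻ → Al, n(e⁻) passed = 3 × 0.7858 = 2.357 mol.
Cells in series carry the same charge, so the same 2.357 mol of electrons passes through cell 2.
Na⁺ + e⁻ → Na, so n(Na) = 2.357 / 1 = 2.357 mol.
m(Na) = 2.357 × 22.99 = 54.2 g.

54.2 g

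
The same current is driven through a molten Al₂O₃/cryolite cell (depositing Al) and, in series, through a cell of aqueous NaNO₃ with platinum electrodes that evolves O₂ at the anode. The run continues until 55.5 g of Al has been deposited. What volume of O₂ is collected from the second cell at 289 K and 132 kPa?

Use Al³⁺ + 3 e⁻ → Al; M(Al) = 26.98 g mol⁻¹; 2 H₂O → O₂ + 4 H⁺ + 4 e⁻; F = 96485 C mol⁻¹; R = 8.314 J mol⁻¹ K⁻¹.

28.1 L

n(Al) = 55.5 / 26.98 = 2.057 mol, so n(e⁻) = 3 × 2.057 = 6.171 mol.
The cells are in series, so the same 6.171 mol of electrons passes through the second cell.
2 H₂O → O₂ + 4 H⁺ + 4 e⁻ — 4 mol e⁻ per mol O₂, so n(O₂) = 6.171/4 = 1.543 mol.
V = nRT/P = (1.543 × 8.314 × 289) / (132 × 10³) = 0.0281 m³ = 28.1 L.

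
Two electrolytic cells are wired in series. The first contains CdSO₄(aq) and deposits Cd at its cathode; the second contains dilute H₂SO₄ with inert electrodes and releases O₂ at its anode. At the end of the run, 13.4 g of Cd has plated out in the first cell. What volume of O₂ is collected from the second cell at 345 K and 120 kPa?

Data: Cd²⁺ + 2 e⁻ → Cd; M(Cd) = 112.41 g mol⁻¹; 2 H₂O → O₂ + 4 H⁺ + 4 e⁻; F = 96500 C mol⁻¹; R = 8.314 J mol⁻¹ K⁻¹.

1.42 L

n(Cd) = 13.4 / 112.41 = 0.1192 mol, so n(e⁻) = 2 × 0.1192 = 0.2384 mol.
The cells are in series, so the same 0.2384 mol of electrons passes through the second cell.
2 H₂O → O₂ + 4 H⁺ + 4 e⁻ — 4 mol e⁻ per mol O₂, so n(O₂) = 0.2384/4 = 0.05960 mol.
V = nRT/P = (0.05960 × 8.314 × 345) / (120 × 10³) = 0.00142 m³ = 1.42 L.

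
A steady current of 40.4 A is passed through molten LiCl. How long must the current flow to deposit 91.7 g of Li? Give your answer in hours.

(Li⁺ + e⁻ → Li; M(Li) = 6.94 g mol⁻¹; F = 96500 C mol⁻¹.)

n(Li) = m/M = 91.7 / 6.94 = 13.21 mol.
Each Li atom requires 1 electron, so n(e⁻) = 1 × 13.21 = 13.21 mol.
Q = n(e⁻)·F = 13.21 × 96500 = 1275000 C.
t = Q/I = 1275000 / 40.40 A = 31560 s = 8.77 h.

8.77 h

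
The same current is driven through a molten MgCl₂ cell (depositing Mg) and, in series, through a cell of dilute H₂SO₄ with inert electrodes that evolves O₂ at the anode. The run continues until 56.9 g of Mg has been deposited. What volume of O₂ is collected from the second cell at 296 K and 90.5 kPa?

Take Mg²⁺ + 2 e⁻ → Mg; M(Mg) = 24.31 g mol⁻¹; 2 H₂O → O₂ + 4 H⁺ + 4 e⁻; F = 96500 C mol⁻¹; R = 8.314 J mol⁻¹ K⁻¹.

31.8 L

n(Mg) = 56.9 / 24.31 = 2.341 mol, so n(e⁻) = 2 × 2.341 = 4.681 mol.
The cells are in series, so the same 4.681 mol of electrons passes through the second cell.
2 H₂O → O₂ + 4 H⁺ + 4 e⁻ — 4 mol e⁻ per mol O₂, so n(O₂) = 4.681/4 = 1.170 mol.
V = nRT/P = (1.170 × 8.314 × 296) / (90.5 × 10³) = 0.0318 m³ = 31.8 L.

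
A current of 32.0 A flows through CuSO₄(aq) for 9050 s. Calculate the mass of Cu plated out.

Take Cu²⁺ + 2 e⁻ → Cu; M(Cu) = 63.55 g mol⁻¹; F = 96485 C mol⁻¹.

95.4 g

Q = I·t = 32.00 A × 9050.0 s = 289600 C.
n(e⁻) = Q/F = 289600 / 96485 = 3.002 mol.
Cu²⁺ + 2 e⁻ → Cu, so n(Cu) = n(e⁻)/2 = 1.501 mol.
m = n·M = 1.501 × 63.55 = 95.4 g.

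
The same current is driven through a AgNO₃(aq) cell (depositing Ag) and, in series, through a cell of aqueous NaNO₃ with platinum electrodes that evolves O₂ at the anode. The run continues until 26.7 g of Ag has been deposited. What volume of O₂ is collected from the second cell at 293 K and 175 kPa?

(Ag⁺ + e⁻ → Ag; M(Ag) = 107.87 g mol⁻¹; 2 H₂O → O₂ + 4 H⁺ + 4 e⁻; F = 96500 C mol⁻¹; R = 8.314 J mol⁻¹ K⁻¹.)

n(Ag) = 26.7 / 107.87 = 0.2475 mol, so n(e⁻) = 1 × 0.2475 = 0.2475 mol.
The cells are in series, so the same 0.2475 mol of electrons passes through the second cell.
2 H₂O → O₂ + 4 H⁺ + 4 e⁻ — 4 mol e⁻ per mol O₂, so n(O₂) = 0.2475/4 = 0.06188 mol.
V = nRT/P = (0.06188 × 8.314 × 293) / (175 × 10³) = 8.61 × 10⁻⁴ m³ = 0.861 L.

0.861 L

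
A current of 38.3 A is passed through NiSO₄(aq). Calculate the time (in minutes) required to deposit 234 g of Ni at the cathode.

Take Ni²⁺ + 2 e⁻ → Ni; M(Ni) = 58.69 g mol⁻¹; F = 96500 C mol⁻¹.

n(Ni) = m/M = 234 / 58.69 = 3.987 mol.
Each Ni atom requires 2 electrons, so n(e⁻) = 2 × 3.987 = 7.974 mol.
Q = n(e⁻)·F = 7.974 × 96500 = 769500 C.
t = Q/I = 769500 / 38.30 A = 20090 s = 335 min.

335 min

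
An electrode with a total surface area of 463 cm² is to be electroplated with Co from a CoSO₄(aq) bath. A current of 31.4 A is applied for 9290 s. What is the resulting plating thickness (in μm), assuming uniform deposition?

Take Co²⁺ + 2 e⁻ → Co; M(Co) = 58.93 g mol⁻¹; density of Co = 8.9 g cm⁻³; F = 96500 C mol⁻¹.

216 μm

Q = I·t = 31.40 × 9290.0 = 291700 C; n(e⁻) = 3.023 mol.
n(Co) = n(e⁻)/2 = 1.511 mol, so m = 1.511 × 58.93 = 89.07 g.
Volume = m/ρ = 89.07 / 8.9 = 10.01 cm³.
Thickness = V/A = 10.01 / 463 = 0.0216 cm = 216 μm.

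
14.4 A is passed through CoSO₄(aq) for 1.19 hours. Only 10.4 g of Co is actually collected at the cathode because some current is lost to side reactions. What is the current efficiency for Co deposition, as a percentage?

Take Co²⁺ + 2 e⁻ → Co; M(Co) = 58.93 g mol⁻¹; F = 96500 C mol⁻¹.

55.2 %

Q = I·t = 14.40 × 4284.0 = 61690 C; n(e⁻) = 61690/96500 = 0.6393 mol.
Theoretical n(Co) = n(e⁻)/2 = 0.3196 mol, i.e. m_theo = 0.3196 × 58.93 = 18.84 g.
Efficiency = m_actual / m_theo = 10.4 / 18.84 = 55.2 %.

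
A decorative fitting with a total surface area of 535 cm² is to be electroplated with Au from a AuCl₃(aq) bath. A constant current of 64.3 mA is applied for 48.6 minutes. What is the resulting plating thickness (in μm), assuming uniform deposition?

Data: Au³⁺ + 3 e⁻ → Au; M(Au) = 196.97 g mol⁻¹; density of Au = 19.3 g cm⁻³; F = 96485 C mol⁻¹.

Q = I·t = 0.06430 × 2916.0 = 187.5 C; n(e⁻) = 0.001943 mol.
n(Au) = n(e⁻)/3 = 0.0006478 mol, so m = 0.0006478 × 196.97 = 0.1276 g.
Volume = m/ρ = 0.1276 / 19.3 = 0.006611 cm³.
Thickness = V/A = 0.006611 / 535 = 1.24 × 10⁻⁵ cm = 0.124 μm.

0.124 μm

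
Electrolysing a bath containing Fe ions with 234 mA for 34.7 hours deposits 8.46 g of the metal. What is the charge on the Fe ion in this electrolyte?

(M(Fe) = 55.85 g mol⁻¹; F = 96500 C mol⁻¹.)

+2

Q = I·t = 0.2340 A × 124920 s = 29230 C, so n(e⁻) = 29230/96500 = 0.3029 mol.
n(Fe) deposited = 8.46 / 55.85 = 0.1515 mol.
Electrons per atom = n(e⁻)/n(Fe) = 0.3029 / 0.1515 = 2.00 ≈ 2, so the ion is Fe²⁺.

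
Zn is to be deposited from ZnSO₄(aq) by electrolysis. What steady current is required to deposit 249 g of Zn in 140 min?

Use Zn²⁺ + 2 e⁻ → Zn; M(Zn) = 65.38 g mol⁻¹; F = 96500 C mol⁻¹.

87.5 A

n(Zn) = 249 / 65.38 = 3.809 mol.
n(e⁻) = 2 × 3.809 = 7.617 mol.
Q = n(e⁻)·F = 7.617 × 96500 = 735000 C.
I = Q/t = 735000 / 8400.0 s = 87.5 A.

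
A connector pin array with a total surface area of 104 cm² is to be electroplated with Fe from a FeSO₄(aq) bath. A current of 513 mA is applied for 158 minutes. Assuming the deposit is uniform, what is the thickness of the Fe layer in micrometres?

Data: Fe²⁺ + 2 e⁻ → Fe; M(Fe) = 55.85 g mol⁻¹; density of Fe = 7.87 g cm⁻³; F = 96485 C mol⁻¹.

Q = I·t = 0.5130 × 9480.0 = 4863 C; n(e⁻) = 0.05040 mol.
n(Fe) = n(e⁻)/2 = 0.02520 mol, so m = 0.02520 × 55.85 = 1.408 g.
Volume = m/ρ = 1.408 / 7.87 = 0.1788 cm³.
Thickness = V/A = 0.1788 / 104 = 0.00172 cm = 17.2 μm.

17.2 μm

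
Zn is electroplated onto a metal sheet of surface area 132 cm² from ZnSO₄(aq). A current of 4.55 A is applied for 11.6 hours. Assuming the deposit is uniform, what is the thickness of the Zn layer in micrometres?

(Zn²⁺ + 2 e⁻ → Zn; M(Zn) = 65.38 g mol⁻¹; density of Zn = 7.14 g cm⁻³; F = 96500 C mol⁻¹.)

Q = I·t = 4.550 × 41760 = 190000 C; n(e⁻) = 1.969 mol.
n(Zn) = n(e⁻)/2 = 0.9845 mol, so m = 0.9845 × 65.38 = 64.37 g.
Volume = m/ρ = 64.37 / 7.14 = 9.015 cm³.
Thickness = V/A = 9.015 / 132 = 0.0683 cm = 683 μm.

683 μm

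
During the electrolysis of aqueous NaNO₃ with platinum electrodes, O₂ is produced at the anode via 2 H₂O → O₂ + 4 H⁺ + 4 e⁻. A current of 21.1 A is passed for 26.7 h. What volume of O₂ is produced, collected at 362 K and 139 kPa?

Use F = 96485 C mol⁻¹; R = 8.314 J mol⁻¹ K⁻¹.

114 L

Q = I·t = 21.10 A × 96120 s = 2028000 C.
n(e⁻) = Q/F = 2028000 / 96485 = 21.02 mol.
4 electrons are transferred per O₂ molecule, so n(O₂) = 21.02 / 4 = 5.255 mol.
V = nRT/P = (5.255 × 8.314 × 362) / (139 × 10³ Pa) = 0.114 m³ = 114 L.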